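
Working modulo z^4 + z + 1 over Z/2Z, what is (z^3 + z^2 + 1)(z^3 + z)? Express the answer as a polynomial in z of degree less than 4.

Multiply in Z/2Z[z]: (z^3 + z^2 + 1)·(z^3 + z) = z^6 + z^5 + z^4 + z.
Reduce using z^4 ≡ z + 1 (mod z^4 + z + 1).
Reduced: z^3 + z + 1.

z^3 + z + 1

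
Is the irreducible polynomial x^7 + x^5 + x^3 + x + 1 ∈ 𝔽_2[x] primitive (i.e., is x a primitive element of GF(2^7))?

Write f(x) = x^7 + x^5 + x^3 + x + 1.
|GF(2^7)^×| = 2^7 − 1 = 127. Prime factorization: 127 = 127.
f is primitive ⇔ x has order 127 in GF(2)[x]/(f), i.e. x^(127/q) ≠ 1 for each prime q | 127.
x^(1) mod f = x.
None equal 1, so x has full order 127; f is primitive.

Yes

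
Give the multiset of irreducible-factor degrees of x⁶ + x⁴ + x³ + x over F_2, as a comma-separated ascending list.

1, 1, 1, 1, 2

Write g(x) = x⁶ + x⁴ + x³ + x.
Roots in F_2: g(0) = 0 → root; g(1) = 0 → root.
Linear factors from roots: (x), (x + 1).
Complete factorization: g(x) = (x)·(x + 1)^3·(x² + x + 1).
Factor degrees with multiplicity: 1 + 1 + 1 + 1 + 2 = 6.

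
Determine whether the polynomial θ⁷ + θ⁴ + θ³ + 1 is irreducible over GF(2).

No

Write m(θ) = θ⁷ + θ⁴ + θ³ + 1.
Check for roots in GF(2): m(0) = 1; m(1) = 0 → root.
m(1) = 0, so (θ − 1) divides m(θ); m is reducible.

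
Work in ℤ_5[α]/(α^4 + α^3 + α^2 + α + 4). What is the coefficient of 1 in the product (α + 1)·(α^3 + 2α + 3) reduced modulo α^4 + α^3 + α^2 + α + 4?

4

Multiply in ℤ_5[α]: (α + 1)·(α^3 + 2α + 3) = α^4 + α^3 + 2α^2 + 3.
Reduce using α^4 ≡ 4α^3 + 4α^2 + 4α + 1 (mod α^4 + α^3 + α^2 + α + 4).
Reduced: α^2 + 4α + 4.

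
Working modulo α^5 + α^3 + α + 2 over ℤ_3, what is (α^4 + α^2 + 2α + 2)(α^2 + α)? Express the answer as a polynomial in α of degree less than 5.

Multiply in ℤ_3[α]: (α^4 + α^2 + 2α + 2)·(α^2 + α) = α^6 + α^5 + α^4 + α^2 + 2α.
Reduce using α^5 ≡ 2α^3 + 2α + 1 (mod α^5 + α^3 + α + 2).
Reduced: 2α^3 + 2α + 1.

2α^3 + 2α + 1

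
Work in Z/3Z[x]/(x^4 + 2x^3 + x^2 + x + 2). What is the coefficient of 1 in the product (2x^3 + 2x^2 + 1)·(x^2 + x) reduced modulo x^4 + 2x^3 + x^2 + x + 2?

0

Multiply in Z/3Z[x]: (2x^3 + 2x^2 + 1)·(x^2 + x) = 2x^5 + x^4 + 2x^3 + x^2 + x.
Reduce using x^4 ≡ x^3 + 2x^2 + 2x + 1 (mod x^4 + 2x^3 + x^2 + x + 2).
Reduced: 2x^2.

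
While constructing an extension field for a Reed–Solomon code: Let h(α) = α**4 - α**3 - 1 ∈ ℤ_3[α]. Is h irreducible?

Check for roots in ℤ_3: h(0) = 2; h(1) = 2; h(2) = 1.
No roots, so no linear factors.
Monic irreducibles of degree 2 over GF(3): α**2 + 1, α**2 + α - 1, α**2 - α - 1.
None of them divide h (all give nonzero remainder).
No irreducible factor of degree ≤ 2 exists, so h is irreducible over GF(3).

Yes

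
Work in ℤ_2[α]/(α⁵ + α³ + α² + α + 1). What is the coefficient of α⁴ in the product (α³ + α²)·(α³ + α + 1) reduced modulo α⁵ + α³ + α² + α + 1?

Multiply in ℤ_2[α]: (α³ + α²)·(α³ + α + 1) = α⁶ + α⁵ + α⁴ + α².
Reduce using α⁵ ≡ α³ + α² + α + 1 (mod α⁵ + α³ + α² + α + 1).
Reduced: α² + 1.

0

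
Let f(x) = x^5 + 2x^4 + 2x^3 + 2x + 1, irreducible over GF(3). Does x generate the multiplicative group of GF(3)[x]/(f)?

Yes

|GF(3^5)^×| = 3^5 − 1 = 242. Prime factorization: 242 = 2·11^2.
f is primitive ⇔ x has order 242 in GF(3)[x]/(f), i.e. x^(242/q) ≠ 1 for each prime q | 242.
x^(121) mod f = 2.
x^(22) mod f = x^4 + x.
None equal 1, so x has full order 242; f is primitive.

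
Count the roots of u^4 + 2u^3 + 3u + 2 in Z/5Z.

Write h(u) = u^4 + 2u^3 + 3u + 2.
Evaluate at each of the 5 elements of Z/5Z:
h(0) = 2; h(1) = 3; h(2) = 0 → root; h(3) = 1; h(4) = 3.
Roots: {2}.

1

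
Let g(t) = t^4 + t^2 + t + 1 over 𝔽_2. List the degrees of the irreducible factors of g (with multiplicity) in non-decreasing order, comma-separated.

1, 3

Roots in 𝔽_2: g(0) = 1; g(1) = 0 → root.
Linear factors from roots: (t + 1).
Complete factorization: g(t) = (t + 1)·(t^3 + t^2 + 1).
Factor degrees with multiplicity: 1 + 3 = 4.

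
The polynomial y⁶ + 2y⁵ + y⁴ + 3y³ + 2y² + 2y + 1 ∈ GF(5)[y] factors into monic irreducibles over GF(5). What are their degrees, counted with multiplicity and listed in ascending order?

6

Write g(y) = y⁶ + 2y⁵ + y⁴ + 3y³ + 2y² + 2y + 1.
Roots in GF(5): g(0) = 1; g(1) = 2; g(2) = 1; g(3) = 2; g(4) = 3.
Complete factorization: g(y) = (y⁶ + 2y⁵ + y⁴ + 3y³ + 2y² + 2y + 1).
Factor degrees with multiplicity: 6 = 6.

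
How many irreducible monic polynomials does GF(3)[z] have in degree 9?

Gauss's count: N_{3}(9) = (1/9) Σ_{d|9} μ(9/d)·3^d.
Divisors of 9: 1, 3, 9; μ(9/d) for each: 0, -1, 1.
Σ = − 3^3 + 3^9 = 19656.
N = 19656/9 = 2184.

2184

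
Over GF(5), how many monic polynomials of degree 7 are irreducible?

x^(5^7) − x is the product of all monic irreducibles of degree dividing 7; Möbius inversion gives N = (1/7) Σ μ(7/d)·5^d.
Divisors of 7: 1, 7; μ(7/d) for each: -1, 1.
Σ = − 5^1 + 5^7 = 78120.
N = 78120/7 = 11160.

11160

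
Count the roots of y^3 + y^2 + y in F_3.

Write h(y) = y^3 + y^2 + y.
Evaluate at each of the 3 elements of F_3:
h(0) = 0 → root; h(1) = 0 → root; h(2) = 2.
Roots: {0, 1}.

2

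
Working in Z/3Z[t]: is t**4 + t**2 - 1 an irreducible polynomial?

Write f(t) = t**4 + t**2 - 1.
Check for roots in Z/3Z: f(0) = 2; f(1) = 1; f(2) = 1.
No roots, so no linear factors.
Monic irreducibles of degree 2 over GF(3): t**2 + 1, t**2 + t - 1, t**2 - t - 1.
None of them divide f (all give nonzero remainder).
No irreducible factor of degree ≤ 2 exists, so f is irreducible over GF(3).

Yes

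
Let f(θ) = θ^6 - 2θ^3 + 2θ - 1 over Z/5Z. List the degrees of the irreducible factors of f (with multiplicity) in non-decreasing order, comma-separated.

Roots in Z/5Z: f(0) = 4; f(1) = 0 → root; f(2) = 1; f(3) = 0 → root; f(4) = 0 → root.
Linear factors from roots: (θ - 1), (θ + 2), (θ + 1).
Complete factorization: f(θ) = (θ + 2)·(θ - 1)·(θ + 1)^2·(θ^2 + 2θ - 2).
Factor degrees with multiplicity: 1 + 1 + 1 + 1 + 2 = 6.

1, 1, 1, 1, 2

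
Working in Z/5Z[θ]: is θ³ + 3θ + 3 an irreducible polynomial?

Write g(θ) = θ³ + 3θ + 3.
Check for roots in Z/5Z: g(0) = 3; g(1) = 2; g(2) = 2; g(3) = 4; g(4) = 4.
No roots. A degree-3 polynomial over a field with no linear factor is irreducible.

Yes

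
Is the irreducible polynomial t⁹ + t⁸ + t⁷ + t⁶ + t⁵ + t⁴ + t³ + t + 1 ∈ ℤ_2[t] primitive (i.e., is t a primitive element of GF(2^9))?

Yes

Write f(t) = t⁹ + t⁸ + t⁷ + t⁶ + t⁵ + t⁴ + t³ + t + 1.
|GF(2^9)^×| = 2^9 − 1 = 511. Prime factorization: 511 = 7·73.
f is primitive ⇔ t has order 511 in GF(2)[t]/(f), i.e. t^(511/q) ≠ 1 for each prime q | 511.
t^(73) mod f = t⁶ + t⁵ + t².
t^(7) mod f = t⁷.
None equal 1, so t has full order 511; f is primitive.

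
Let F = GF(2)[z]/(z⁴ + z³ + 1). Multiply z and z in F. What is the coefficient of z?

0

Multiply in GF(2)[z]: (z)·(z) = z².
Reduced: z².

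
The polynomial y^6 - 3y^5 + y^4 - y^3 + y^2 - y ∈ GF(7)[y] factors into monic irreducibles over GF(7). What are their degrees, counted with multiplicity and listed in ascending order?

Write f(y) = y^6 - 3y^5 + y^4 - y^3 + y^2 - y.
Linear factors from roots: (y).
Complete factorization: f(y) = (y)·(y^2 + y + 3)·(y^3 + 3y^2 + 2y + 2).
Factor degrees with multiplicity: 1 + 2 + 3 = 6.

1, 2, 3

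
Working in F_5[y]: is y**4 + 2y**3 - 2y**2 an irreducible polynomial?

Write f(y) = y**4 + 2y**3 - 2y**2.
Check for roots in F_5: f(0) = 0 → root; f(1) = 1; f(2) = 4; f(3) = 2; f(4) = 2.
f(0) = 0, so (y) divides f(y); f is reducible.

No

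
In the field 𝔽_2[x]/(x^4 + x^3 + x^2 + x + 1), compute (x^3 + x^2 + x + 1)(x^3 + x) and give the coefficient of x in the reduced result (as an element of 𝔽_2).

Multiply in 𝔽_2[x]: (x^3 + x^2 + x + 1)·(x^3 + x) = x^6 + x^5 + x^2 + x.
Reduce using x^4 ≡ x^3 + x^2 + x + 1 (mod x^4 + x^3 + x^2 + x + 1).
Reduced: x^2 + 1.

0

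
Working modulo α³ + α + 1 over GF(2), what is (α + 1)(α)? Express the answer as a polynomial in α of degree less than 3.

Multiply in GF(2)[α]: (α + 1)·(α) = α² + α.
Reduced: α² + α.

α^2 + α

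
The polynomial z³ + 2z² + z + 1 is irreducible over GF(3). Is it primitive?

Yes

Write f(z) = z³ + 2z² + z + 1.
|GF(3^3)^×| = 3^3 − 1 = 26. Prime factorization: 26 = 2·13.
f is primitive ⇔ z has order 26 in GF(3)[z]/(f), i.e. z^(26/q) ≠ 1 for each prime q | 26.
z^(13) mod f = 2.
z^(2) mod f = z².
None equal 1, so z has full order 26; f is primitive.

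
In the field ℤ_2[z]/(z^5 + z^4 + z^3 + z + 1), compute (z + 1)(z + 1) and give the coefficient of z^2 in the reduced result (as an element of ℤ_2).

1

Multiply in ℤ_2[z]: (z + 1)·(z + 1) = z^2 + 1.
Reduced: z^2 + 1.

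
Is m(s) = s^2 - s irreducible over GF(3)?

Check for roots in GF(3): m(0) = 0 → root; m(1) = 0 → root; m(2) = 2.
m(0) = 0, so (s) divides m(s); m is reducible.

No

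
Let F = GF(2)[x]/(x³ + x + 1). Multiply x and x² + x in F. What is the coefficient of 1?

Multiply in GF(2)[x]: (x)·(x² + x) = x³ + x².
Reduce using x³ ≡ x + 1 (mod x³ + x + 1).
Reduced: x² + x + 1.

1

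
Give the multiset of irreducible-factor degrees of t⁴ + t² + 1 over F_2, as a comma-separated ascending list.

2, 2

Write h(t) = t⁴ + t² + 1.
Roots in F_2: h(0) = 1; h(1) = 1.
Complete factorization: h(t) = (t² + t + 1)^2.
Factor degrees with multiplicity: 2 + 2 = 4.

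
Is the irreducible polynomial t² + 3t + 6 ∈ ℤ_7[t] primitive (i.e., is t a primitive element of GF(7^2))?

Write f(t) = t² + 3t + 6.
|GF(7^2)^×| = 7^2 − 1 = 48. Prime factorization: 48 = 2^4·3.
f is primitive ⇔ t has order 48 in GF(7)[t]/(f), i.e. t^(48/q) ≠ 1 for each prime q | 48.
t^(24) mod f = 6.
t^(16) mod f = 1
Since t^(16) = 1, the order of t divides 16 < 48; not primitive.

No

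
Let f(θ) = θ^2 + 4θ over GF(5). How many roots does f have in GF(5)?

Evaluate at each of the 5 elements of GF(5):
f(0) = 0 → root; f(1) = 0 → root; f(2) = 2; f(3) = 1; f(4) = 2.
Roots: {0, 1}.

2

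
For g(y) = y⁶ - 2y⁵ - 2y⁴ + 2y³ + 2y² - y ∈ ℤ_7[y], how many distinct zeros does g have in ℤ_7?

2

Evaluate at each of the 7 elements of ℤ_7:
g(0) = 0 → root; g(1) = 0 → root; g(2) = 4; g(3) = 3; g(4) = 5; g(5) = 6; g(6) = 2.
Roots: {0, 1}.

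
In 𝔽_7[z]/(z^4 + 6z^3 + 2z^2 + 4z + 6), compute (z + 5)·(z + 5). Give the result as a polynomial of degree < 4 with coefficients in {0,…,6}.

z^2 + 3z + 4

Multiply in 𝔽_7[z]: (z + 5)·(z + 5) = z^2 + 3z + 4.
Reduced: z^2 + 3z + 4.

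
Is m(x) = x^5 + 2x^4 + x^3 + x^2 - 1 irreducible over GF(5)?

No

Check for roots in GF(5): m(0) = 4; m(1) = 4; m(2) = 0 → root; m(3) = 0 → root; m(4) = 0 → root.
m(2) = 0, so (x − 2) divides m(x); m is reducible.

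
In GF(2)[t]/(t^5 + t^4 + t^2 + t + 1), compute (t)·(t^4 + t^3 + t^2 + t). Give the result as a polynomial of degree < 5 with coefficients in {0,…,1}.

Multiply in GF(2)[t]: (t)·(t^4 + t^3 + t^2 + t) = t^5 + t^4 + t^3 + t^2.
Reduce using t^5 ≡ t^4 + t^2 + t + 1 (mod t^5 + t^4 + t^2 + t + 1).
Reduced: t^3 + t + 1.

t^3 + t + 1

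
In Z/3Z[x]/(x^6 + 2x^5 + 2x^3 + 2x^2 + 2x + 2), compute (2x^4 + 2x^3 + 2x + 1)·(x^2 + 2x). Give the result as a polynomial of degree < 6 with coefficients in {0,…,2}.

2x^5 + x^4 + x^3 + x^2 + x + 2

Multiply in Z/3Z[x]: (2x^4 + 2x^3 + 2x + 1)·(x^2 + 2x) = 2x^6 + x^4 + 2x^3 + 2x^2 + 2x.
Reduce using x^6 ≡ x^5 + x^3 + x^2 + x + 1 (mod x^6 + 2x^5 + 2x^3 + 2x^2 + 2x + 2).
Reduced: 2x^5 + x^4 + x^3 + x^2 + x + 2.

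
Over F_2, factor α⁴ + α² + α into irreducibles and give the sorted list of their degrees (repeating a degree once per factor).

Write f(α) = α⁴ + α² + α.
Roots in F_2: f(0) = 0 → root; f(1) = 1.
Linear factors from roots: (α).
Complete factorization: f(α) = (α)·(α³ + α + 1).
Factor degrees with multiplicity: 1 + 3 = 4.

1, 3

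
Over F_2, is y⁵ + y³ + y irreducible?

No

Write h(y) = y⁵ + y³ + y.
Check for roots in F_2: h(0) = 0 → root; h(1) = 1.
h(0) = 0, so (y) divides h(y); h is reducible.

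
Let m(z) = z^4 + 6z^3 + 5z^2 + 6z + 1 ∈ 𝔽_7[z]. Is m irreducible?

Check for roots in 𝔽_7: m(0) = 1; m(1) = 5; m(2) = 6; m(3) = 6; m(4) = 3; m(5) = 5; m(6) = 2.
No roots, so no linear factors.
Degree-2 irreducible divisors: test the 21 monic irreducibles of degree 2 over GF(7).
None of them divide m (all give nonzero remainder).
No irreducible factor of degree ≤ 2 exists, so m is irreducible over GF(7).

Yes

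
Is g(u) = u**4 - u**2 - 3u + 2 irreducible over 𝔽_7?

Yes

Check for roots in 𝔽_7: g(0) = 2; g(1) = 6; g(2) = 1; g(3) = 2; g(4) = 6; g(5) = 6; g(6) = 5.
No roots, so no linear factors.
Degree-2 irreducible divisors: test the 21 monic irreducibles of degree 2 over GF(7).
None of them divide g (all give nonzero remainder).
No irreducible factor of degree ≤ 2 exists, so g is irreducible over GF(7).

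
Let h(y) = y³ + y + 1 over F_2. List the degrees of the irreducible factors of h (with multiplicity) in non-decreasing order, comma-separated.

3

Roots in F_2: h(0) = 1; h(1) = 1.
Complete factorization: h(y) = (y³ + y + 1).
Factor degrees with multiplicity: 3 = 3.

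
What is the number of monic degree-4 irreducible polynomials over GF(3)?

By the necklace-counting formula, N_3(4) = (1/4) Σ_{d|4} μ(4/d)·3^d.
Divisors of 4: 1, 2, 4; μ(4/d) for each: 0, -1, 1.
Σ = − 3^2 + 3^4 = 72.
N = 72/4 = 18.

18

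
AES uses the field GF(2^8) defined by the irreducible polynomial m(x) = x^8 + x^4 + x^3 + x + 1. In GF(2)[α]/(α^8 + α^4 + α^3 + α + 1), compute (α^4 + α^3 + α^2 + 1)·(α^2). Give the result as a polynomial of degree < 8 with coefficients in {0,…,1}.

α^6 + α^5 + α^4 + α^2

Multiply in GF(2)[α]: (α^4 + α^3 + α^2 + 1)·(α^2) = α^6 + α^5 + α^4 + α^2.
Reduced: α^6 + α^5 + α^4 + α^2.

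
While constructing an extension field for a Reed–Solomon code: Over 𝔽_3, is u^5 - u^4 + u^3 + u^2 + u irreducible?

Write h(u) = u^5 - u^4 + u^3 + u^2 + u.
Check for roots in 𝔽_3: h(0) = 0 → root; h(1) = 0 → root; h(2) = 0 → root.
h(0) = 0, so (u) divides h(u); h is reducible.

No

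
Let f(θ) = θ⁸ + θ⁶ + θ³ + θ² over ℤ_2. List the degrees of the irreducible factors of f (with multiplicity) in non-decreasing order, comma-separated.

Roots in ℤ_2: f(0) = 0 → root; f(1) = 0 → root.
Linear factors from roots: (θ), (θ + 1).
Complete factorization: f(θ) = (θ + 1)·(θ)^2·(θ² + θ + 1)·(θ³ + θ + 1).
Factor degrees with multiplicity: 1 + 1 + 1 + 2 + 3 = 8.

1, 1, 1, 2, 3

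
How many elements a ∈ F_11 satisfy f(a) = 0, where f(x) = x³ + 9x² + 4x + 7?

2

Evaluate at each of the 11 elements of F_11:
f(0) = 7; f(1) = 10; f(2) = 4; f(3) = 6; f(4) = 0 → root; f(5) = 3; f(6) = 10; f(7) = 5; f(8) = 5; f(9) = 5; f(10) = 0 → root.
Roots: {4, 10}.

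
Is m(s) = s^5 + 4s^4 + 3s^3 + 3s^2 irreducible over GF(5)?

No

Check for roots in GF(5): m(0) = 0 → root; m(1) = 1; m(2) = 2; m(3) = 0 → root; m(4) = 3.
m(0) = 0, so (s) divides m(s); m is reducible.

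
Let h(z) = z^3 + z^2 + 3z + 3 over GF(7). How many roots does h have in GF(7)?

3

Evaluate at each of the 7 elements of GF(7):
h(0) = 3; h(1) = 1; h(2) = 0 → root; h(3) = 6; h(4) = 4; h(5) = 0 → root; h(6) = 0 → root.
Roots: {2, 5, 6}.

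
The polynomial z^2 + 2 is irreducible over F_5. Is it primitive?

No

Write f(z) = z^2 + 2.
|GF(5^2)^×| = 5^2 − 1 = 24. Prime factorization: 24 = 2^3·3.
f is primitive ⇔ z has order 24 in GF(5)[z]/(f), i.e. z^(24/q) ≠ 1 for each prime q | 24.
z^(12) mod f = 4.
z^(8) mod f = 1
Since z^(8) = 1, the order of z divides 8 < 24; not primitive.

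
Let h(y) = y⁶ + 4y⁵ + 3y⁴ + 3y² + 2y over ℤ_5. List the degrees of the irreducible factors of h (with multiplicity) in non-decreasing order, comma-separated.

1, 2, 3

Roots in ℤ_5: h(0) = 0 → root; h(1) = 3; h(2) = 1; h(3) = 2; h(4) = 1.
Linear factors from roots: (y).
Complete factorization: h(y) = (y)·(y² + 3y + 4)·(y³ + y² + y + 3).
Factor degrees with multiplicity: 1 + 2 + 3 = 6.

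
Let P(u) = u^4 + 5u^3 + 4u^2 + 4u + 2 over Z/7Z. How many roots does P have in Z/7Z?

Evaluate at each of the 7 elements of Z/7Z:
P(0) = 2; P(1) = 2; P(2) = 5; P(3) = 0 → root; P(4) = 0 → root; P(5) = 0 → root; P(6) = 5.
Roots: {3, 4, 5}.

3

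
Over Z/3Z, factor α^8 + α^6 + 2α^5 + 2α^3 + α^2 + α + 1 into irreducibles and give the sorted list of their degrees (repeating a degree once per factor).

Write g(α) = α^8 + α^6 + 2α^5 + 2α^3 + α^2 + α + 1.
Roots in Z/3Z: g(0) = 1; g(1) = 0 → root; g(2) = 2.
Linear factors from roots: (α + 2).
Complete factorization: g(α) = (α + 2)^2·(α^2 + α + 2)·(α^4 + α^3 + α^2 + 2α + 2).
Factor degrees with multiplicity: 1 + 1 + 2 + 4 = 8.

1, 1, 2, 4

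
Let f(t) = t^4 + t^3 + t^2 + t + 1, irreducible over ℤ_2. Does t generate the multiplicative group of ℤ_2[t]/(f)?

|GF(2^4)^×| = 2^4 − 1 = 15. Prime factorization: 15 = 3·5.
f is primitive ⇔ t has order 15 in GF(2)[t]/(f), i.e. t^(15/q) ≠ 1 for each prime q | 15.
t^(5) mod f = 1
t^(3) mod f = t^3.
Since t^(5) = 1, the order of t divides 5 < 15; not primitive.

No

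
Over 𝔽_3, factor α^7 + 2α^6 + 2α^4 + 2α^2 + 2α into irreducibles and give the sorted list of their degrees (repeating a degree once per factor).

1, 1, 1, 1, 1, 2

Write h(α) = α^7 + 2α^6 + 2α^4 + 2α^2 + 2α.
Roots in 𝔽_3: h(0) = 0 → root; h(1) = 0 → root; h(2) = 0 → root.
Linear factors from roots: (α), (α + 2), (α + 1).
Complete factorization: h(α) = (α)·(α + 1)^2·(α + 2)^2·(α^2 + 2α + 2).
Factor degrees with multiplicity: 1 + 1 + 1 + 1 + 1 + 2 = 7.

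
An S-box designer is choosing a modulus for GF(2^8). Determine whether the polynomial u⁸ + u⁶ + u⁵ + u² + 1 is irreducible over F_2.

Yes

Write m(u) = u⁸ + u⁶ + u⁵ + u² + 1.
Check for roots in F_2: m(0) = 1; m(1) = 1.
No roots, so no linear factors.
Monic irreducibles of degree 2 over GF(2): u² + u + 1.
None of them divide m (all give nonzero remainder).
Monic irreducibles of degree 3 over GF(2): u³ + u + 1, u³ + u² + 1.
None of them divide m (all give nonzero remainder).
Monic irreducibles of degree 4 over GF(2): u⁴ + u + 1, u⁴ + u³ + 1, u⁴ + u³ + u² + u + 1.
None of them divide m (all give nonzero remainder).
No irreducible factor of degree ≤ 4 exists, so m is irreducible over GF(2).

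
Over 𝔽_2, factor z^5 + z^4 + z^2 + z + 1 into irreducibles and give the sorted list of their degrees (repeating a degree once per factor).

Write g(z) = z^5 + z^4 + z^2 + z + 1.
Roots in 𝔽_2: g(0) = 1; g(1) = 1.
Complete factorization: g(z) = (z^5 + z^4 + z^2 + z + 1).
Factor degrees with multiplicity: 5 = 5.

5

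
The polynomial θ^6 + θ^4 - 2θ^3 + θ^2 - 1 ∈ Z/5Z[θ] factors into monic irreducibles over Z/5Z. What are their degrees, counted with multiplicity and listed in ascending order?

1, 2, 3

Write h(θ) = θ^6 + θ^4 - 2θ^3 + θ^2 - 1.
Roots in Z/5Z: h(0) = 4; h(1) = 0 → root; h(2) = 2; h(3) = 4; h(4) = 4.
Linear factors from roots: (θ - 1).
Complete factorization: h(θ) = (θ - 1)·(θ^2 - θ + 2)·(θ^3 + 2θ^2 + 2θ - 2).
Factor degrees with multiplicity: 1 + 2 + 3 = 6.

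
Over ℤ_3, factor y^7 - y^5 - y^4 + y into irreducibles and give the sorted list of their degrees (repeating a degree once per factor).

1, 1, 2, 3

Write h(y) = y^7 - y^5 - y^4 + y.
Roots in ℤ_3: h(0) = 0 → root; h(1) = 0 → root; h(2) = 1.
Linear factors from roots: (y), (y - 1).
Complete factorization: h(y) = (y)·(y - 1)·(y^2 - y - 1)·(y^3 - y^2 + 1).
Factor degrees with multiplicity: 1 + 1 + 2 + 3 = 7.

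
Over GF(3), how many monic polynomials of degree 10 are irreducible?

The number of monic irreducibles of degree 10 over GF(3) is (1/10)·Σ_{d∣10} μ(10/d) 3^d.
Divisors of 10: 1, 2, 5, 10; μ(10/d) for each: 1, -1, -1, 1.
Σ = 3^1 − 3^2 − 3^5 + 3^10 = 58800.
N = 58800/10 = 5880.

5880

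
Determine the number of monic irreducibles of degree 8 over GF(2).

x^(2^8) − x is the product of all monic irreducibles of degree dividing 8; Möbius inversion gives N = (1/8) Σ μ(8/d)·2^d.
Divisors of 8: 1, 2, 4, 8; μ(8/d) for each: 0, 0, -1, 1.
Σ = − 2^4 + 2^8 = 240.
N = 240/8 = 30.

30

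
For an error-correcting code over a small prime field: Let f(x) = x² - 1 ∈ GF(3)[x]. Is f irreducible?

No

Check for roots in GF(3): f(0) = 2; f(1) = 0 → root; f(2) = 0 → root.
f(1) = 0, so (x − 1) divides f(x); f is reducible.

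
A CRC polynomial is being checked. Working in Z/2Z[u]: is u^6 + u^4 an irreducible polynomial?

No

Write f(u) = u^6 + u^4.
Check for roots in Z/2Z: f(0) = 0 → root; f(1) = 0 → root.
f(0) = 0, so (u) divides f(u); f is reducible.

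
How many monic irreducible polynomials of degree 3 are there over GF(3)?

8

The number of monic irreducibles of degree 3 over GF(3) is (1/3)·Σ_{d∣3} μ(3/d) 3^d.
Divisors of 3: 1, 3; μ(3/d) for each: -1, 1.
Σ = − 3^1 + 3^3 = 24.
N = 24/3 = 8.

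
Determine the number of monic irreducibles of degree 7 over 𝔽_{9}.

683280

x^(9^7) − x is the product of all monic irreducibles of degree dividing 7; Möbius inversion gives N = (1/7) Σ μ(7/d)·9^d.
Divisors of 7: 1, 7; μ(7/d) for each: -1, 1.
Σ = − 9^1 + 9^7 = 4782960.
N = 4782960/7 = 683280.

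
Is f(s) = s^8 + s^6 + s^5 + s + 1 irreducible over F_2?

Yes

Check for roots in F_2: f(0) = 1; f(1) = 1.
No roots, so no linear factors.
Monic irreducibles of degree 2 over GF(2): s^2 + s + 1.
None of them divide f (all give nonzero remainder).
Monic irreducibles of degree 3 over GF(2): s^3 + s + 1, s^3 + s^2 + 1.
None of them divide f (all give nonzero remainder).
Monic irreducibles of degree 4 over GF(2): s^4 + s + 1, s^4 + s^3 + 1, s^4 + s^3 + s^2 + s + 1.
None of them divide f (all give nonzero remainder).
No irreducible factor of degree ≤ 4 exists, so f is irreducible over GF(2).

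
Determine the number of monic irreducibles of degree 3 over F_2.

x^(2^3) − x is the product of all monic irreducibles of degree dividing 3; Möbius inversion gives N = (1/3) Σ μ(3/d)·2^d.
Divisors of 3: 1, 3; μ(3/d) for each: -1, 1.
Σ = − 2^1 + 2^3 = 6.
N = 6/3 = 2.

2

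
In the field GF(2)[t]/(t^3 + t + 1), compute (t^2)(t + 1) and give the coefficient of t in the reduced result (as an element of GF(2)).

Multiply in GF(2)[t]: (t^2)·(t + 1) = t^3 + t^2.
Reduce using t^3 ≡ t + 1 (mod t^3 + t + 1).
Reduced: t^2 + t + 1.

1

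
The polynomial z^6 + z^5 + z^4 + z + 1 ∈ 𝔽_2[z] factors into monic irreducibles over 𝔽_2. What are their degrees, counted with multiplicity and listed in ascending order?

Write h(z) = z^6 + z^5 + z^4 + z + 1.
Roots in 𝔽_2: h(0) = 1; h(1) = 1.
Complete factorization: h(z) = (z^6 + z^5 + z^4 + z + 1).
Factor degrees with multiplicity: 6 = 6.

6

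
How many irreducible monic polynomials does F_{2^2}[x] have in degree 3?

Gauss's count: N_{4}(3) = (1/3) Σ_{d|3} μ(3/d)·4^d.
Divisors of 3: 1, 3; μ(3/d) for each: -1, 1.
Σ = − 4^1 + 4^3 = 60.
N = 60/3 = 20.

20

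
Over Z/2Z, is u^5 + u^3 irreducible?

Write g(u) = u^5 + u^3.
Check for roots in Z/2Z: g(0) = 0 → root; g(1) = 0 → root.
g(0) = 0, so (u) divides g(u); g is reducible.

No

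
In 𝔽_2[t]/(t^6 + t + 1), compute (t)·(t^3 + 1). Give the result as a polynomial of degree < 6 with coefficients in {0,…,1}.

Multiply in 𝔽_2[t]: (t)·(t^3 + 1) = t^4 + t.
Reduced: t^4 + t.

t^4 + t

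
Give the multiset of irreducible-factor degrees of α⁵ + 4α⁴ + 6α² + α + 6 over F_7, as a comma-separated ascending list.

1, 1, 3

Write f(α) = α⁵ + 4α⁴ + 6α² + α + 6.
Linear factors from roots: (α + 4), (α + 1).
Complete factorization: f(α) = (α + 1)·(α + 4)·(α³ + 6α² + α + 5).
Factor degrees with multiplicity: 1 + 1 + 3 = 5.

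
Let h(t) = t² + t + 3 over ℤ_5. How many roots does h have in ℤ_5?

2

Evaluate at each of the 5 elements of ℤ_5:
h(0) = 3; h(1) = 0 → root; h(2) = 4; h(3) = 0 → root; h(4) = 3.
Roots: {1, 3}.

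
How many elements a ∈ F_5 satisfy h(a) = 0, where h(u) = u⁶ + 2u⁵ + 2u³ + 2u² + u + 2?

Evaluate at each of the 5 elements of F_5:
h(0) = 2; h(1) = 0 → root; h(2) = 1; h(3) = 2; h(4) = 0 → root.
Roots: {1, 4}.

2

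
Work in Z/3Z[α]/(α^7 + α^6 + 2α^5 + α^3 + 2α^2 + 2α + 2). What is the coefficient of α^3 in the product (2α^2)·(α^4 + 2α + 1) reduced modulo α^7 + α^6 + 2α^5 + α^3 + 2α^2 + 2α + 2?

Multiply in Z/3Z[α]: (2α^2)·(α^4 + 2α + 1) = 2α^6 + α^3 + 2α^2.
Reduced: 2α^6 + α^3 + 2α^2.

1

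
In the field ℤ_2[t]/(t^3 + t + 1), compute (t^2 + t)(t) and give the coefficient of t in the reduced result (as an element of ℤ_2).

Multiply in ℤ_2[t]: (t^2 + t)·(t) = t^3 + t^2.
Reduce using t^3 ≡ t + 1 (mod t^3 + t + 1).
Reduced: t^2 + t + 1.

1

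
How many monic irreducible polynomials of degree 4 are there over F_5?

x^(5^4) − x is the product of all monic irreducibles of degree dividing 4; Möbius inversion gives N = (1/4) Σ μ(4/d)·5^d.
Divisors of 4: 1, 2, 4; μ(4/d) for each: 0, -1, 1.
Σ = − 5^2 + 5^4 = 600.
N = 600/4 = 150.

150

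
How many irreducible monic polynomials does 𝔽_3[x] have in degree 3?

8

The number of monic irreducibles of degree 3 over GF(3) is (1/3)·Σ_{d∣3} μ(3/d) 3^d.
Divisors of 3: 1, 3; μ(3/d) for each: -1, 1.
Σ = − 3^1 + 3^3 = 24.
N = 24/3 = 8.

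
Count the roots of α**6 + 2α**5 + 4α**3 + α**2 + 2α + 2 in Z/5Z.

2

Write f(α) = α**6 + 2α**5 + 4α**3 + α**2 + 2α + 2.
Evaluate at each of the 5 elements of Z/5Z:
f(0) = 2; f(1) = 2; f(2) = 0 → root; f(3) = 0 → root; f(4) = 1.
Roots: {2, 3}.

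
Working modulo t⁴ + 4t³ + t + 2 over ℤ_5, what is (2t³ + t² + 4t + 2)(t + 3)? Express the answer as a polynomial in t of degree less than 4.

4t^3 + 2t^2 + 2t + 2

Multiply in ℤ_5[t]: (2t³ + t² + 4t + 2)·(t + 3) = 2t⁴ + 2t³ + 2t² + 4t + 1.
Reduce using t⁴ ≡ t³ + 4t + 3 (mod t⁴ + 4t³ + t + 2).
Reduced: 4t³ + 2t² + 2t + 2.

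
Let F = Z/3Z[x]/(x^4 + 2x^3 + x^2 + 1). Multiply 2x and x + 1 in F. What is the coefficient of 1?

0

Multiply in Z/3Z[x]: (2x)·(x + 1) = 2x^2 + 2x.
Reduced: 2x^2 + 2x.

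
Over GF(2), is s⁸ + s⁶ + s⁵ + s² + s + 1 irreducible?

No

Write f(s) = s⁸ + s⁶ + s⁵ + s² + s + 1.
Check for roots in GF(2): f(0) = 1; f(1) = 0 → root.
f(1) = 0, so (s − 1) divides f(s); f is reducible.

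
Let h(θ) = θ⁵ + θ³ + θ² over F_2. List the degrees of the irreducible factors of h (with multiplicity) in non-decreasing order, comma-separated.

1, 1, 3

Roots in F_2: h(0) = 0 → root; h(1) = 1.
Linear factors from roots: (θ).
Complete factorization: h(θ) = (θ)^2·(θ³ + θ + 1).
Factor degrees with multiplicity: 1 + 1 + 3 = 5.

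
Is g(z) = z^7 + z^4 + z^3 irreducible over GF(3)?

Check for roots in GF(3): g(0) = 0 → root; g(1) = 0 → root; g(2) = 2.
g(0) = 0, so (z) divides g(z); g is reducible.

No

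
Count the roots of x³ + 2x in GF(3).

Write P(x) = x³ + 2x.
Evaluate at each of the 3 elements of GF(3):
P(0) = 0 → root; P(1) = 0 → root; P(2) = 0 → root.
Roots: {0, 1, 2}.

3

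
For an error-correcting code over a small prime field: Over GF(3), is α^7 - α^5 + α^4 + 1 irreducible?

Write h(α) = α^7 - α^5 + α^4 + 1.
Check for roots in GF(3): h(0) = 1; h(1) = 2; h(2) = 2.
No roots, so no linear factors.
Monic irreducibles of degree 2 over GF(3): α^2 + 1, α^2 + α - 1, α^2 - α - 1.
None of them divide h (all give nonzero remainder).
Degree-3 irreducible divisors: test the 8 monic irreducibles of degree 3 over GF(3).
None of them divide h (all give nonzero remainder).
No irreducible factor of degree ≤ 3 exists, so h is irreducible over GF(3).

Yes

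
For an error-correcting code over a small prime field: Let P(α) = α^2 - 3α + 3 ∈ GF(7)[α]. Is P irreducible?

Check for roots in GF(7): P(0) = 3; P(1) = 1; P(2) = 1; P(3) = 3; P(4) = 0 → root; P(5) = 6; P(6) = 0 → root.
P(4) = 0, so (α − 4) divides P(α); P is reducible.

No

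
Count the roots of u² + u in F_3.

2

Write g(u) = u² + u.
Evaluate at each of the 3 elements of F_3:
g(0) = 0 → root; g(1) = 2; g(2) = 0 → root.
Roots: {0, 2}.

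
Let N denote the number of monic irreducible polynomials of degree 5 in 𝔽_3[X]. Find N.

By the necklace-counting formula, N_3(5) = (1/5) Σ_{d|5} μ(5/d)·3^d.
Divisors of 5: 1, 5; μ(5/d) for each: -1, 1.
Σ = − 3^1 + 3^5 = 240.
N = 240/5 = 48.

48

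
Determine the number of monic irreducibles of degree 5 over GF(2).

The number of monic irreducibles of degree 5 over GF(2) is (1/5)·Σ_{d∣5} μ(5/d) 2^d.
Divisors of 5: 1, 5; μ(5/d) for each: -1, 1.
Σ = − 2^1 + 2^5 = 30.
N = 30/5 = 6.

6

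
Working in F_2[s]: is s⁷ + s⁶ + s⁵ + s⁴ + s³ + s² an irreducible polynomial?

Write h(s) = s⁷ + s⁶ + s⁵ + s⁴ + s³ + s².
Check for roots in F_2: h(0) = 0 → root; h(1) = 0 → root.
h(0) = 0, so (s) divides h(s); h is reducible.

No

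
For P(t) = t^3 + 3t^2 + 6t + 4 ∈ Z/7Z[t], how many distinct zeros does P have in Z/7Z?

Evaluate at each of the 7 elements of Z/7Z:
P(0) = 4; P(1) = 0 → root; P(2) = 1; P(3) = 6; P(4) = 0 → root; P(5) = 3; P(6) = 0 → root.
Roots: {1, 4, 6}.

3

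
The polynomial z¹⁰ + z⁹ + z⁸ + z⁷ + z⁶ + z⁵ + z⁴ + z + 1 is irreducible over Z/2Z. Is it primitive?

Write f(z) = z¹⁰ + z⁹ + z⁸ + z⁷ + z⁶ + z⁵ + z⁴ + z + 1.
|GF(2^10)^×| = 2^10 − 1 = 1023. Prime factorization: 1023 = 3·11·31.
f is primitive ⇔ z has order 1023 in GF(2)[z]/(f), i.e. z^(1023/q) ≠ 1 for each prime q | 1023.
z^(341) mod f = z⁸ + z⁷ + z⁵ + z³ + z² + z + 1.
z^(93) mod f = z⁹ + z⁷ + z⁶ + z⁵ + z⁴ + z³ + z.
z^(33) mod f = z⁹ + z⁸ + z⁷ + z⁴ + z³ + z².
None equal 1, so z has full order 1023; f is primitive.

Yes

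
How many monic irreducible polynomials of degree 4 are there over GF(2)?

By the necklace-counting formula, N_2(4) = (1/4) Σ_{d|4} μ(4/d)·2^d.
Divisors of 4: 1, 2, 4; μ(4/d) for each: 0, -1, 1.
Σ = − 2^2 + 2^4 = 12.
N = 12/4 = 3.

3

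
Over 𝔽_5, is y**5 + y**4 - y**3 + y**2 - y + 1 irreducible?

Yes

Write P(y) = y**5 + y**4 - y**3 + y**2 - y + 1.
Check for roots in 𝔽_5: P(0) = 1; P(1) = 2; P(2) = 3; P(3) = 4; P(4) = 4.
No roots, so no linear factors.
Degree-2 irreducible divisors: test the 10 monic irreducibles of degree 2 over GF(5).
None of them divide P (all give nonzero remainder).
No irreducible factor of degree ≤ 2 exists, so P is irreducible over GF(5).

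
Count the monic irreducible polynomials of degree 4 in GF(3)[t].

18

The number of monic irreducibles of degree 4 over GF(3) is (1/4)·Σ_{d∣4} μ(4/d) 3^d.
Divisors of 4: 1, 2, 4; μ(4/d) for each: 0, -1, 1.
Σ = − 3^2 + 3^4 = 72.
N = 72/4 = 18.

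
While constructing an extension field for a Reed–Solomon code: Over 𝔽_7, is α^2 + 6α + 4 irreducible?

Write P(α) = α^2 + 6α + 4.
Check for roots in 𝔽_7: P(0) = 4; P(1) = 4; P(2) = 6; P(3) = 3; P(4) = 2; P(5) = 3; P(6) = 6.
No roots. A degree-2 polynomial over a field with no linear factor is irreducible.

Yes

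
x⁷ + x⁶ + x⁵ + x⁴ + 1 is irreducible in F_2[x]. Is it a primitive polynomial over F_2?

Yes

Write f(x) = x⁷ + x⁶ + x⁵ + x⁴ + 1.
|GF(2^7)^×| = 2^7 − 1 = 127. Prime factorization: 127 = 127.
f is primitive ⇔ x has order 127 in GF(2)[x]/(f), i.e. x^(127/q) ≠ 1 for each prime q | 127.
x^(1) mod f = x.
None equal 1, so x has full order 127; f is primitive.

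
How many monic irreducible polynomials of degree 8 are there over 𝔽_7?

The number of monic irreducibles of degree 8 over GF(7) is (1/8)·Σ_{d∣8} μ(8/d) 7^d.
Divisors of 8: 1, 2, 4, 8; μ(8/d) for each: 0, 0, -1, 1.
Σ = − 7^4 + 7^8 = 5762400.
N = 5762400/8 = 720300.

720300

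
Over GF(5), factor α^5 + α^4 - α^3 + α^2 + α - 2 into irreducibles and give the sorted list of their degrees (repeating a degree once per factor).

2, 3

Write h(α) = α^5 + α^4 - α^3 + α^2 + α - 2.
Roots in GF(5): h(0) = 3; h(1) = 1; h(2) = 4; h(3) = 2; h(4) = 4.
Complete factorization: h(α) = (α^2 + α + 1)·(α^3 - 2α - 2).
Factor degrees with multiplicity: 2 + 3 = 5.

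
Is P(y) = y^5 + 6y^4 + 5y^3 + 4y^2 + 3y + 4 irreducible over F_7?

Check for roots in F_7: P(0) = 4; P(1) = 2; P(2) = 5; P(3) = 3; P(4) = 6; P(5) = 3; P(6) = 5.
No roots, so no linear factors.
Degree-2 irreducible divisors: test the 21 monic irreducibles of degree 2 over GF(7).
None of them divide P (all give nonzero remainder).
No irreducible factor of degree ≤ 2 exists, so P is irreducible over GF(7).

Yes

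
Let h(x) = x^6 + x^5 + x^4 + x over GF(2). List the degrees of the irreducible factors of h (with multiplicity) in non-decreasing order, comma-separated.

Roots in GF(2): h(0) = 0 → root; h(1) = 0 → root.
Linear factors from roots: (x), (x + 1).
Complete factorization: h(x) = (x)·(x + 1)^2·(x^3 + x^2 + 1).
Factor degrees with multiplicity: 1 + 1 + 1 + 3 = 6.

1, 1, 1, 3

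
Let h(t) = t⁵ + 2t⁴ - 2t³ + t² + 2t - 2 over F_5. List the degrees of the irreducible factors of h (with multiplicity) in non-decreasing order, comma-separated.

Roots in F_5: h(0) = 3; h(1) = 2; h(2) = 4; h(3) = 4; h(4) = 0 → root.
Linear factors from roots: (t + 1).
Complete factorization: h(t) = (t + 1)·(t² + 2t - 2)·(t² - t + 1).
Factor degrees with multiplicity: 1 + 2 + 2 = 5.

1, 2, 2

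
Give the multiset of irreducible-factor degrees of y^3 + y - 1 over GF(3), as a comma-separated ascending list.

Write f(y) = y^3 + y - 1.
Roots in GF(3): f(0) = 2; f(1) = 1; f(2) = 0 → root.
Linear factors from roots: (y + 1).
Complete factorization: f(y) = (y + 1)·(y^2 - y - 1).
Factor degrees with multiplicity: 1 + 2 = 3.

1, 2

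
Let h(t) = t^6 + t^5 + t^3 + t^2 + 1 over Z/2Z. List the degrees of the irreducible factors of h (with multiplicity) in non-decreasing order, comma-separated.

6

Roots in Z/2Z: h(0) = 1; h(1) = 1.
Complete factorization: h(t) = (t^6 + t^5 + t^3 + t^2 + 1).
Factor degrees with multiplicity: 6 = 6.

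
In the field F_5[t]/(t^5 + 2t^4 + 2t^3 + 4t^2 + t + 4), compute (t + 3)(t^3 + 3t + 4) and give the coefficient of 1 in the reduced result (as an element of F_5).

2

Multiply in F_5[t]: (t + 3)·(t^3 + 3t + 4) = t^4 + 3t^3 + 3t^2 + 3t + 2.
Reduced: t^4 + 3t^3 + 3t^2 + 3t + 2.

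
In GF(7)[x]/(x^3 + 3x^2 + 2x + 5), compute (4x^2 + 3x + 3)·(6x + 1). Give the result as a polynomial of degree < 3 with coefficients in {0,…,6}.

Multiply in GF(7)[x]: (4x^2 + 3x + 3)·(6x + 1) = 3x^3 + x^2 + 3.
Reduce using x^3 ≡ 4x^2 + 5x + 2 (mod x^3 + 3x^2 + 2x + 5).
Reduced: 6x^2 + x + 2.

6x^2 + x + 2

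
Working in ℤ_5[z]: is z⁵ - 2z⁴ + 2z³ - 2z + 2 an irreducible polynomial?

Write f(z) = z⁵ - 2z⁴ + 2z³ - 2z + 2.
Check for roots in ℤ_5: f(0) = 2; f(1) = 1; f(2) = 4; f(3) = 1; f(4) = 4.
No roots, so no linear factors.
Degree-2 irreducible divisors: test the 10 monic irreducibles of degree 2 over GF(5).
None of them divide f (all give nonzero remainder).
No irreducible factor of degree ≤ 2 exists, so f is irreducible over GF(5).

Yes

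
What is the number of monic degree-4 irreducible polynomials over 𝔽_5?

150

Gauss's count: N_{5}(4) = (1/4) Σ_{d|4} μ(4/d)·5^d.
Divisors of 4: 1, 2, 4; μ(4/d) for each: 0, -1, 1.
Σ = − 5^2 + 5^4 = 600.
N = 600/4 = 150.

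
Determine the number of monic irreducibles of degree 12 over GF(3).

x^(3^12) − x is the product of all monic irreducibles of degree dividing 12; Möbius inversion gives N = (1/12) Σ μ(12/d)·3^d.
Divisors of 12: 1, 2, 3, 4, 6, 12; μ(12/d) for each: 0, 1, 0, -1, -1, 1.
Σ = 3^2 − 3^4 − 3^6 + 3^12 = 530640.
N = 530640/12 = 44220.

44220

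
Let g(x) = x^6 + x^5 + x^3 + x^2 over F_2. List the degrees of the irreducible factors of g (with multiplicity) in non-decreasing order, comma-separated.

Roots in F_2: g(0) = 0 → root; g(1) = 0 → root.
Linear factors from roots: (x), (x + 1).
Complete factorization: g(x) = (x)^2·(x + 1)^2·(x^2 + x + 1).
Factor degrees with multiplicity: 1 + 1 + 1 + 1 + 2 = 6.

1, 1, 1, 1, 2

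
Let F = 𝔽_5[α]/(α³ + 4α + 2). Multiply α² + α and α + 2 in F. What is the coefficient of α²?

3

Multiply in 𝔽_5[α]: (α² + α)·(α + 2) = α³ + 3α² + 2α.
Reduce using α³ ≡ α + 3 (mod α³ + 4α + 2).
Reduced: 3α² + 3α + 3.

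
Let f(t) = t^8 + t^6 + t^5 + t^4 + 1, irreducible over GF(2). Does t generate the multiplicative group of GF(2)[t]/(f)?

|GF(2^8)^×| = 2^8 − 1 = 255. Prime factorization: 255 = 3·5·17.
f is primitive ⇔ t has order 255 in GF(2)[t]/(f), i.e. t^(255/q) ≠ 1 for each prime q | 255.
t^(85) mod f = t^7 + t^6 + t^4 + t^3 + t + 1.
t^(51) mod f = t^6 + t^3 + t^2 + 1.
t^(15) mod f = t^7 + t^6 + 1.
None equal 1, so t has full order 255; f is primitive.

Yes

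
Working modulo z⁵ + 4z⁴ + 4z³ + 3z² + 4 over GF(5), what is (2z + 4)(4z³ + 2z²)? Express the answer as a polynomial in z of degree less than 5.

Multiply in GF(5)[z]: (2z + 4)·(4z³ + 2z²) = 3z⁴ + 3z².
Reduced: 3z⁴ + 3z².

3z^4 + 3z^2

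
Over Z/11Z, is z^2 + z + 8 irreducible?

Write h(z) = z^2 + z + 8.
Check each element of Z/11Z for a root: h(0)=8, h(1)=10, h(2)=3, h(3)=9, h(4)=6, h(5)=5, h(6)=6, h(7)=9, h(8)=3, h(9)=10, h(10)=8.
No roots. A degree-2 polynomial over a field with no linear factor is irreducible.

Yes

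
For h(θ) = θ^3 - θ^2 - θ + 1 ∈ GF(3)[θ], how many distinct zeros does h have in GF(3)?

Evaluate at each of the 3 elements of GF(3):
h(0) = 1; h(1) = 0 → root; h(2) = 0 → root.
Roots: {1, 2}.

2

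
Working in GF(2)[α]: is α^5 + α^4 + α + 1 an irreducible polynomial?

Write m(α) = α^5 + α^4 + α + 1.
Check for roots in GF(2): m(0) = 1; m(1) = 0 → root.
m(1) = 0, so (α − 1) divides m(α); m is reducible.

No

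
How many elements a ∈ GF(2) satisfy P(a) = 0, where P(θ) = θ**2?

1

Evaluate at each of the 2 elements of GF(2):
P(0) = 0 → root; P(1) = 1.
Roots: {0}.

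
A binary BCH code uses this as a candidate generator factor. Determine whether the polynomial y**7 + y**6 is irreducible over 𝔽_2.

Write g(y) = y**7 + y**6.
Check for roots in 𝔽_2: g(0) = 0 → root; g(1) = 0 → root.
g(0) = 0, so (y) divides g(y); g is reducible.

No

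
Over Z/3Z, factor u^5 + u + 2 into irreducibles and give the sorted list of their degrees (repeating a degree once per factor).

Write h(u) = u^5 + u + 2.
Roots in Z/3Z: h(0) = 2; h(1) = 1; h(2) = 0 → root.
Linear factors from roots: (u + 1).
Complete factorization: h(u) = (u + 1)^2·(u^3 + u^2 + 2).
Factor degrees with multiplicity: 1 + 1 + 3 = 5.

1, 1, 3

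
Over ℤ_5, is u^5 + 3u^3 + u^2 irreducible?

No

Write f(u) = u^5 + 3u^3 + u^2.
Check for roots in ℤ_5: f(0) = 0 → root; f(1) = 0 → root; f(2) = 0 → root; f(3) = 3; f(4) = 2.
f(0) = 0, so (u) divides f(u); f is reducible.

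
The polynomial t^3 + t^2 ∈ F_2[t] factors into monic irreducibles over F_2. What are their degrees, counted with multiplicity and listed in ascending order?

1, 1, 1

Write h(t) = t^3 + t^2.
Roots in F_2: h(0) = 0 → root; h(1) = 0 → root.
Linear factors from roots: (t), (t + 1).
Complete factorization: h(t) = (t + 1)·(t)^2.
Factor degrees with multiplicity: 1 + 1 + 1 = 3.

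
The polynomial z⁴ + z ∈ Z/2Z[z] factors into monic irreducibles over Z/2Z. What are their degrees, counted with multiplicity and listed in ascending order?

Write g(z) = z⁴ + z.
Roots in Z/2Z: g(0) = 0 → root; g(1) = 0 → root.
Linear factors from roots: (z), (z + 1).
Complete factorization: g(z) = (z)·(z + 1)·(z² + z + 1).
Factor degrees with multiplicity: 1 + 1 + 2 = 4.

1, 1, 2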